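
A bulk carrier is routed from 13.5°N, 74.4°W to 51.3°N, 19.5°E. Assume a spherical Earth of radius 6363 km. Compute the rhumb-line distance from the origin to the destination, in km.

9487 km

Δψ = ln[tan(π/4+φ₂/2)/tan(π/4+φ₁/2)] = +0.8086;  Δφ = +0.6597 rad,  Δλ = +1.6389 rad
q = Δφ/Δψ = 0.8159
d = R·√(Δφ² + q²Δλ²) = 6363·1.49098 = 9487 km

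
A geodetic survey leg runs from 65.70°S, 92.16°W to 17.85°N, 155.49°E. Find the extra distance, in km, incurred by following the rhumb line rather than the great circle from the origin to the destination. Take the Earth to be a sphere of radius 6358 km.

Great circle: cos σ = sin φ₁ sin φ₂ + cos φ₁ cos φ₂ cos Δλ,  σ = 2.0134 rad → d_gc = 12801.38 km
Rhumb line: Δψ = +1.8525, q = Δφ/Δψ = 0.7872, d_rh = R√(Δφ²+q²Δλ²) = 13500.87 km
Excess = 13500.87 − 12801.38 = 699.49 ≈ 699 km

699 km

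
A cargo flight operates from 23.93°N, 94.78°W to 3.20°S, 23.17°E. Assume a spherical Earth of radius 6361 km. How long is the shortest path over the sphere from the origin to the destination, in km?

12964 km

Haversine: a = sin²(Δφ/2)+cos φ₁ cos φ₂ sin²(Δλ/2) = 0.72519;  σ = 2·atan2(√a,√(1−a))
σ = 116.768° → d = Rσ = 6361·2.03799 = 12964 km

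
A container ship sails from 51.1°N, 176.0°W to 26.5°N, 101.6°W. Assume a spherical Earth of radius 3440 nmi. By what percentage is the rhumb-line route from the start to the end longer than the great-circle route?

Great circle: σ = 1.0491 rad → d_gc = Rσ = 3608.8 nmi
Rhumb: Δφ = -0.4294, Δλ = +1.2985, Δψ = -0.5610, q = Δφ/Δψ = 0.7654 → d_rh = R√(Δφ²+q²Δλ²) = 3724.3 nmi
Excess = (3724.3 − 3608.8) / 3608.8 = 115.5 / 3608.8 = 3.20% ≈ 3.2%

3.2%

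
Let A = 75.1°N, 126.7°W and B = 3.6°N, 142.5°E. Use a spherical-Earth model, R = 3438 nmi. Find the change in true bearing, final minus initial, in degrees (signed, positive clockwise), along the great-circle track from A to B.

-76.8°

At departure: θ₁ = atan2(sin Δλ cos φ₂, cos φ₁ sin φ₂ − sin φ₁ cos φ₂ cos Δλ) = 271.70°
At arrival: θ₂ = atan2(sin Δλ cos φ₁, −cos φ₂ sin φ₁ + sin φ₂ cos φ₁ cos Δλ) = 194.92°
Δθ = θ₂ − θ₁ = -76.8°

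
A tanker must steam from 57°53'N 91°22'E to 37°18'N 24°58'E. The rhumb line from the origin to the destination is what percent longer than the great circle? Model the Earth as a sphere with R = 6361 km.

3.4%

Great circle: σ = 0.8195 rad → d_gc = Rσ = 5213.0 km
Rhumb: Δφ = -0.3592, Δλ = -1.1589, Δψ = -0.5428, q = Δφ/Δψ = 0.6619 → d_rh = R√(Δφ²+q²Δλ²) = 5387.8 km
Excess = (5387.8 − 5213.0) / 5213.0 = 174.8 / 5213.0 = 3.353% ≈ 3.4%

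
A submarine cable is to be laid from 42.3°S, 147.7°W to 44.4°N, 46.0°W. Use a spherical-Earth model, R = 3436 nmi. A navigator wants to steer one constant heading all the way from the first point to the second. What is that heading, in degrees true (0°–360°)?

Meridional parts: M(φ₁)=-0.8162, M(φ₂)=+0.8666 → ΔM = +1.6829;  Δλ = +1.7750 rad
tan C = Δλ / ΔM = +1.0547 → C = 46.53°

46.5°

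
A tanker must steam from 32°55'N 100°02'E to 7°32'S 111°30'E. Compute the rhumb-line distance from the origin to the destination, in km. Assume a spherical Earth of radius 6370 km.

4658 km

Rhumb course C = atan2(Δλ, Δψ) with Δψ = ln[tan(π/4+φ₂/2)/tan(π/4+φ₁/2)] = -0.7409, Δλ = +0.2001 → C = 164.88°
d = R·|Δφ| / |cos C| = 6370·0.70599 / 0.96540 = 4658 km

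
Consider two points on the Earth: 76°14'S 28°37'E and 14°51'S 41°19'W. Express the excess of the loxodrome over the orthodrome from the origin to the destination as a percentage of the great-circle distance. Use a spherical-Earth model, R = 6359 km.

3.7%

Great circle: σ = 1.2368 rad → d_gc = Rσ = 7864.6 km
Rhumb: Δφ = +1.0713, Δλ = -1.2206, Δψ = +1.8522, q = Δφ/Δψ = 0.5784 → d_rh = R√(Δφ²+q²Δλ²) = 8158.9 km
Excess = (8158.9 − 7864.6) / 7864.6 = 294.3 / 7864.6 = 3.74% ≈ 3.7%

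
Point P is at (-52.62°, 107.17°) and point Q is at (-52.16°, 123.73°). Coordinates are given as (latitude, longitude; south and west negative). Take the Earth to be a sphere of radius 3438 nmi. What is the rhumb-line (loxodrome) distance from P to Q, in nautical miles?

Δψ = ln[tan(π/4+φ₂/2)/tan(π/4+φ₁/2)] = +0.0132;  Δφ = +0.0080 rad,  Δλ = +0.2890 rad
q = Δφ/Δψ = 0.6103
d = R·√(Δφ² + q²Δλ²) = 3438·0.17657 = 607 nmi

607 nmi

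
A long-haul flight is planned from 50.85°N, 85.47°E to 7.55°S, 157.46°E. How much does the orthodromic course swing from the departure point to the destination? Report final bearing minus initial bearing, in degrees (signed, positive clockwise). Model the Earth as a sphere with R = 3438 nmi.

Initial bearing θ₁ = atan2(sin Δλ cos φ₂, cos φ₁ sin φ₂ − sin φ₁ cos φ₂ cos Δλ) = 108.78°
Final bearing θ₂ = (initial bearing from the destination back to the start) + 180° = 142.92°
Δθ = θ₂ − θ₁ = +34.1°

+34.1°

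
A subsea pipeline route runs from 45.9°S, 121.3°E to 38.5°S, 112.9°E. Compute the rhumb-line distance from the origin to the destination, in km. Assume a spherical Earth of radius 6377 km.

Δψ = ln[tan(π/4+φ₂/2)/tan(π/4+φ₁/2)] = +0.1747;  Δφ = +0.1292 rad,  Δλ = -0.1466 rad
q = Δφ/Δψ = 0.7394
d = R·√(Δφ² + q²Δλ²) = 6377·0.16862 = 1075 km

1075 km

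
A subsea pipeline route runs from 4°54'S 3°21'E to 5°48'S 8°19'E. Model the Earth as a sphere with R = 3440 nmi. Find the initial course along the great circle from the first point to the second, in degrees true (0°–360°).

100.5°

θ = atan2( sin Δλ·cos φ₂ ,  cos φ₁ sin φ₂ − sin φ₁ cos φ₂ cos Δλ )
  = atan2(+0.0861, -0.0160) = 100.54°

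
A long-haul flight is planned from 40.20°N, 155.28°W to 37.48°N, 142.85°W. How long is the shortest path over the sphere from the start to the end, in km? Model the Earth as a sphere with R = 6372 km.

cos σ = sin φ₁ sin φ₂ + cos φ₁ cos φ₂ cos Δλ
      = sin(40.20°)sin(37.48°) + cos(40.20°)cos(37.48°)cos(12.43°) = 0.9847
σ = 10.047° → d = Rσ = 6372·0.17535 = 1117 km

1117 km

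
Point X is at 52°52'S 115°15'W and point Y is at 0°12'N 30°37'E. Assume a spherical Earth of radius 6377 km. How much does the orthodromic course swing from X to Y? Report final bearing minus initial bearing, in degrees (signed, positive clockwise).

Initial bearing θ₁ = atan2(sin Δλ cos φ₂, cos φ₁ sin φ₂ − sin φ₁ cos φ₂ cos Δλ) = 139.53°
Final bearing θ₂ = (initial bearing from the destination back to the start) + 180° = 23.07°
Δθ = θ₂ − θ₁ = -116.5°

-116.5°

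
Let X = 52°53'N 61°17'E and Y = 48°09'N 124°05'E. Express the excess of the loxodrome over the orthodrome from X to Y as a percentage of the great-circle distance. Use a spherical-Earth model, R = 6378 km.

Great circle: σ = 0.6793 rad → d_gc = Rσ = 4332.6 km
Rhumb: Δφ = -0.0826, Δλ = +1.0961, Δψ = -0.1301, q = Δφ/Δψ = 0.6351 → d_rh = R√(Δφ²+q²Δλ²) = 4471.2 km
Excess = (4471.2 − 4332.6) / 4332.6 = 138.6 / 4332.6 = 3.20% ≈ 3.2%

3.2%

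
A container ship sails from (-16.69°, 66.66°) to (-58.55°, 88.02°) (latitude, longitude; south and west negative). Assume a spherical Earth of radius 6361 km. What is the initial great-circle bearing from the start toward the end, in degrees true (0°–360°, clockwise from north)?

164.3°

θ = atan2( sin Δλ·cos φ₂ ,  cos φ₁ sin φ₂ − sin φ₁ cos φ₂ cos Δλ )
  = atan2(+0.1900, -0.6776) = 164.33°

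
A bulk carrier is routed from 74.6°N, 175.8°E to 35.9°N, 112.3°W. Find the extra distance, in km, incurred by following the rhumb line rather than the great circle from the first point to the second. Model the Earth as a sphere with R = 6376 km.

271 km

Great circle: cos σ = sin φ₁ sin φ₂ + cos φ₁ cos φ₂ cos Δλ,  σ = 0.8865 rad → d_gc = 5652.2 km
Rhumb line: Δψ = -1.3288, q = Δφ/Δψ = 0.5083, d_rh = R√(Δφ²+q²Δλ²) = 5923.4 km
Excess = 5923.4 − 5652.2 = 271.2 ≈ 271 km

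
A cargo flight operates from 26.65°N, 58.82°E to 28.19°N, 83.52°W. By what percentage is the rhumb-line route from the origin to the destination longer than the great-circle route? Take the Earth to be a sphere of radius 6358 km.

Great circle: σ = 1.9952 rad → d_gc = Rσ = 12685.2 km
Rhumb: Δφ = +0.0269, Δλ = -2.4843, Δψ = +0.0303, q = Δφ/Δψ = 0.8876 → d_rh = R√(Δφ²+q²Δλ²) = 14021.1 km
Excess = (14021.1 − 12685.2) / 12685.2 = 1335.9 / 12685.2 = 10.53% ≈ 10.5%

10.5%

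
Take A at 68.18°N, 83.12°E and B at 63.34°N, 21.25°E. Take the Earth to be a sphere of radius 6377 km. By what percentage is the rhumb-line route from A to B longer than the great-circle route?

4.2%

Great circle: σ = 0.4316 rad → d_gc = Rσ = 2752.5 km
Rhumb: Δφ = -0.0845, Δλ = -1.0798, Δψ = -0.2064, q = Δφ/Δψ = 0.4092 → d_rh = R√(Δφ²+q²Δλ²) = 2869.0 km
Excess = (2869.0 − 2752.5) / 2752.5 = 116.5 / 2752.5 = 4.23% ≈ 4.2%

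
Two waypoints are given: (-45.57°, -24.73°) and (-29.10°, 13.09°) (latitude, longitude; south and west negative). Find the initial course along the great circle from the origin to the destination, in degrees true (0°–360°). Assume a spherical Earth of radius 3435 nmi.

74.1°

N = sin Δλ·cos φ₂ = +0.5358;  D = cos φ₁ sin φ₂ − sin φ₁ cos φ₂ cos Δλ = +0.1524
initial course = atan2(N, D) = 74.12°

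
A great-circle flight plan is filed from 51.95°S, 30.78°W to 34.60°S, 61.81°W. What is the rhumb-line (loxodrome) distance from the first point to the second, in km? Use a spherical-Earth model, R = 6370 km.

3146 km

Δψ = ln[tan(π/4+φ₂/2)/tan(π/4+φ₁/2)] = +0.4204;  Δφ = +0.3028 rad,  Δλ = -0.5416 rad
q = Δφ/Δψ = 0.7203
d = R·√(Δφ² + q²Δλ²) = 6370·0.49383 = 3146 km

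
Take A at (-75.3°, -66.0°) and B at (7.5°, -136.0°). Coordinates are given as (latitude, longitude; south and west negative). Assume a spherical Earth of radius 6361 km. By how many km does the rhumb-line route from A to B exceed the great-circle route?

291 km

Great circle: cos σ = sin φ₁ sin φ₂ + cos φ₁ cos φ₂ cos Δλ,  σ = 1.6110 rad → d_gc = 10247.7 km
Rhumb line: Δψ = +2.1793, q = Δφ/Δψ = 0.6631, d_rh = R√(Δφ²+q²Δλ²) = 10538.5 km
Excess = 10538.5 − 10247.7 = 290.8 ≈ 291 km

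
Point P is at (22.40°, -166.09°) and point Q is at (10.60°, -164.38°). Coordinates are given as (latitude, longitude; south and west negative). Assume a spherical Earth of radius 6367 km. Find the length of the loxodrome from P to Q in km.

1324 km

Δψ = ln[tan(π/4+φ₂/2)/tan(π/4+φ₁/2)] = -0.2152;  Δφ = -0.2059 rad,  Δλ = +0.0298 rad
q = Δφ/Δψ = 0.9568
d = R·√(Δφ² + q²Δλ²) = 6367·0.20792 = 1324 km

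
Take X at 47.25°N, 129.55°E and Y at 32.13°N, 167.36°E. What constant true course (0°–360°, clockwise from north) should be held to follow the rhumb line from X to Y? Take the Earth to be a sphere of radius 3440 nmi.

Meridional parts: M(φ₁)=+0.9380, M(φ₂)=+0.5927 → ΔM = -0.3453;  Δλ = +0.6599 rad
tan C = Δλ / ΔM = -1.9109 → C = 117.62°

117.6°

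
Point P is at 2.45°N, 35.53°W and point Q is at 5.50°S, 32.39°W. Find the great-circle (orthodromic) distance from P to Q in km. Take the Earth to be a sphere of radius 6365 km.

cos σ = sin φ₁ sin φ₂ + cos φ₁ cos φ₂ cos Δλ
      = sin(2.45°)sin(-5.50°) + cos(2.45°)cos(-5.50°)cos(3.14°) = 0.9889
σ = 8.546° → d = Rσ = 6365·0.14916 = 949 km

949 km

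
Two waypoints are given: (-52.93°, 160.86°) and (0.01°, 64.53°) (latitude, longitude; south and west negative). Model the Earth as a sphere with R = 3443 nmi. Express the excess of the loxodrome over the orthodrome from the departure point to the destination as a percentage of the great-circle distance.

3.5%

Great circle: σ = 1.6374 rad → d_gc = Rσ = 5637.7 nmi
Rhumb: Δφ = +0.9240, Δλ = -1.6813, Δψ = +1.0930, q = Δφ/Δψ = 0.8454 → d_rh = R√(Δφ²+q²Δλ²) = 5836.7 nmi
Excess = (5836.7 − 5637.7) / 5637.7 = 199.0 / 5637.7 = 3.53% ≈ 3.5%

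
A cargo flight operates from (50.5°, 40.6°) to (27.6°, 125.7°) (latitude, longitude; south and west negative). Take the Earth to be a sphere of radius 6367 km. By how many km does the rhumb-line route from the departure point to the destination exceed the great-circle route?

Great circle: cos σ = sin φ₁ sin φ₂ + cos φ₁ cos φ₂ cos Δλ,  σ = 1.1531 rad → d_gc = 7341.9 km
Rhumb line: Δψ = -0.5228, q = Δφ/Δψ = 0.7645, d_rh = R√(Δφ²+q²Δλ²) = 7664.1 km
Excess = 7664.1 − 7341.9 = 322.2 ≈ 322 km

322 km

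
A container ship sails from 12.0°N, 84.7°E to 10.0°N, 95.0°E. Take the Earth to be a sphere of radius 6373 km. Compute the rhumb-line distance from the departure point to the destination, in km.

Rhumb course C = atan2(Δλ, Δψ) with Δψ = ln[tan(π/4+φ₂/2)/tan(π/4+φ₁/2)] = -0.0356, Δλ = +0.1798 → C = 101.19°
d = R·|Δφ| / |cos C| = 6373·0.03491 / 0.19406 = 1146 km

1146 km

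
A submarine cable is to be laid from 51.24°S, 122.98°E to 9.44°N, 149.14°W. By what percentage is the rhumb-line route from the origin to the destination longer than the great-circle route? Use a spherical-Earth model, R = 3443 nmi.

Great circle: σ = 1.6760 rad → d_gc = Rσ = 5770.6 nmi
Rhumb: Δφ = +1.0591, Δλ = +1.5338, Δψ = +1.2103, q = Δφ/Δψ = 0.8750 → d_rh = R√(Δφ²+q²Δλ²) = 5886.4 nmi
Excess = (5886.4 − 5770.6) / 5770.6 = 115.8 / 5770.6 = 2.01% ≈ 2.0%

2.0%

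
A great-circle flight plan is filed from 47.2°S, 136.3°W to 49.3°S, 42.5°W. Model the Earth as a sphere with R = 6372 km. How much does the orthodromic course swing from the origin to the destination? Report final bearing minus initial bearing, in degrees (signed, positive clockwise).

-77.1°

At departure: θ₁ = atan2(sin Δλ cos φ₂, cos φ₁ sin φ₂ − sin φ₁ cos φ₂ cos Δλ) = 130.04°
At arrival: θ₂ = atan2(sin Δλ cos φ₁, −cos φ₂ sin φ₁ + sin φ₂ cos φ₁ cos Δλ) = 52.91°
Δθ = θ₂ − θ₁ = -77.1°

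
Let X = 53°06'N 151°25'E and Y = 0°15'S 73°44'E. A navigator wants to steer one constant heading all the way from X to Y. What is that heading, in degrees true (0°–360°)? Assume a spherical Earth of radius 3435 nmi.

Meridional parts: M(φ₁)=+1.0977, M(φ₂)=-0.0044 → ΔM = -1.1021;  Δλ = -1.3558 rad
tan C = Δλ / ΔM = +1.2302 → C = 230.89°

230.9°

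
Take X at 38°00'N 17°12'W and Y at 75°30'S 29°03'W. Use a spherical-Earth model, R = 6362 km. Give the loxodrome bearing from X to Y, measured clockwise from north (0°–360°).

184.3°

Δψ = ln[tan(π/4+φ₂/2)/tan(π/4+φ₁/2)] = -2.7799
Δλ = -0.2068 rad (taken the short way round)
course = atan2(Δλ, Δψ) = 184.25°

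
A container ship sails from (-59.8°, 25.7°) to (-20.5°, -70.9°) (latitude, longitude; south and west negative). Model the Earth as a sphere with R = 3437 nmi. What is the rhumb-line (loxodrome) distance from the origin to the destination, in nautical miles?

Rhumb course C = atan2(Δλ, Δψ) with Δψ = ln[tan(π/4+φ₂/2)/tan(π/4+φ₁/2)] = +0.9443, Δλ = -1.6860 → C = 299.25°
d = R·|Δφ| / |cos C| = 3437·0.68591 / 0.48867 = 4824 nmi

4824 nmi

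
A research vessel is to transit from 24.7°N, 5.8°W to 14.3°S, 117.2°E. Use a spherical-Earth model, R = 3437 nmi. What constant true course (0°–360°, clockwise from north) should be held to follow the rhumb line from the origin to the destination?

108.0°

Meridional parts: M(φ₁)=+0.4451, M(φ₂)=-0.2522 → ΔM = -0.6973;  Δλ = +2.1468 rad
tan C = Δλ / ΔM = -3.0786 → C = 108.00°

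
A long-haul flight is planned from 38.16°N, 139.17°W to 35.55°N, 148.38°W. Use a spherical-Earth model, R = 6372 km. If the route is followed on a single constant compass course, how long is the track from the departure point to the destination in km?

Δψ = ln[tan(π/4+φ₂/2)/tan(π/4+φ₁/2)] = -0.0569;  Δφ = -0.0456 rad,  Δλ = -0.1607 rad
q = Δφ/Δψ = 0.8000
d = R·√(Δφ² + q²Δλ²) = 6372·0.13643 = 869 km

869 km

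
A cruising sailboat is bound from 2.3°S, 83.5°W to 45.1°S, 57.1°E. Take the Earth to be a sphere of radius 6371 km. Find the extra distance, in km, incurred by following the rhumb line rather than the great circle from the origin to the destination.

1171 km

Great circle: cos σ = sin φ₁ sin φ₂ + cos φ₁ cos φ₂ cos Δλ,  σ = 2.1137 rad → d_gc = 13466.085 km
Rhumb line: Δψ = -0.8437, q = Δφ/Δψ = 0.8854, d_rh = R√(Δφ²+q²Δλ²) = 14637.577 km
Excess = 14637.577 − 13466.085 = 1171.492 ≈ 1171 km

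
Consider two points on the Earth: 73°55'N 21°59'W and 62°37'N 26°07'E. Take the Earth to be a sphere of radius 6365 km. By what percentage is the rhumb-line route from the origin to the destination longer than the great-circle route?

Great circle: σ = 0.3531 rad → d_gc = Rσ = 2247.8 km
Rhumb: Δφ = -0.1972, Δλ = +0.8395, Δψ = -0.5448, q = Δφ/Δψ = 0.3620 → d_rh = R√(Δφ²+q²Δλ²) = 2305.9 km
Excess = (2305.9 − 2247.8) / 2247.8 = 58.1 / 2247.8 = 2.58% ≈ 2.6%

2.6%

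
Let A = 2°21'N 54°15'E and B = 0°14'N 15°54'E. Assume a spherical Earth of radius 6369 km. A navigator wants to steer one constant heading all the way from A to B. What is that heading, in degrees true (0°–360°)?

Δψ = ln[tan(π/4+φ₂/2)/tan(π/4+φ₁/2)] = -0.0370
Δλ = -0.6693 rad (taken the short way round)
course = atan2(Δλ, Δψ) = 266.84°

266.8°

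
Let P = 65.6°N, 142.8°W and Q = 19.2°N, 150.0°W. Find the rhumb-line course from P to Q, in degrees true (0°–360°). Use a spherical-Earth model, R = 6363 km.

Δψ = ln[tan(π/4+φ₂/2)/tan(π/4+φ₁/2)] = -1.1900
Δλ = -0.1257 rad (taken the short way round)
course = atan2(Δλ, Δψ) = 186.03°

186.0°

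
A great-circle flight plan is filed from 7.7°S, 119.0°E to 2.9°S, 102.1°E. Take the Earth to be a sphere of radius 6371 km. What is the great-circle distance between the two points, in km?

1945 km

Haversine: a = sin²(Δφ/2)+cos φ₁ cos φ₂ sin²(Δλ/2) = 0.02312;  σ = 2·atan2(√a,√(1−a))
σ = 17.494° → d = Rσ = 6371·0.30532 = 1945 km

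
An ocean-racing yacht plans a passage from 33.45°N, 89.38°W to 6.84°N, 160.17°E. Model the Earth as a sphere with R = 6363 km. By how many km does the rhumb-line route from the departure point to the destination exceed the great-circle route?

Great circle: cos σ = sin φ₁ sin φ₂ + cos φ₁ cos φ₂ cos Δλ,  σ = 1.7965 rad → d_gc = 11431.2 km
Rhumb line: Δψ = -0.5005, q = Δφ/Δψ = 0.9280, d_rh = R√(Δφ²+q²Δλ²) = 11760.6 km
Excess = 11760.6 − 11431.2 = 329.4 ≈ 329 km

329 km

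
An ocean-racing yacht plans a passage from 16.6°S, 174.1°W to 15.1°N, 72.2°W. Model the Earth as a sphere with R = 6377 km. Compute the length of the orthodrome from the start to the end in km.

Haversine: a = sin²(Δφ/2)+cos φ₁ cos φ₂ sin²(Δλ/2) = 0.63261;  σ = 2·atan2(√a,√(1−a))
σ = 105.379° → d = Rσ = 6377·1.83922 = 11729 km

11729 km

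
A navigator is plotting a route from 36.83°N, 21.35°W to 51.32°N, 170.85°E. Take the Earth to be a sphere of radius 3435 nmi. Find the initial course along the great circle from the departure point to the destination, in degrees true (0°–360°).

352.4°

N = sin Δλ·cos φ₂ = -0.1321;  D = cos φ₁ sin φ₂ − sin φ₁ cos φ₂ cos Δλ = +0.9910
initial course = atan2(N, D) = 352.41°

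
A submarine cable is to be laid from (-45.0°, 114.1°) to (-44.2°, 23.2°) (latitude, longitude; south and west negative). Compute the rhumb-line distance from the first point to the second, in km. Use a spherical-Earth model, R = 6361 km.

Δψ = ln[tan(π/4+φ₂/2)/tan(π/4+φ₁/2)] = +0.0196;  Δφ = +0.0140 rad,  Δλ = -1.5865 rad
q = Δφ/Δψ = 0.7120
d = R·√(Δφ² + q²Δλ²) = 6361·1.12969 = 7186 km

7186 km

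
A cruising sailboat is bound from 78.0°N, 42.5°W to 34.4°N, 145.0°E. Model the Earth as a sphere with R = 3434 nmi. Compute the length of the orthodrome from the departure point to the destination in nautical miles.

4046 nmi

cos σ = sin φ₁ sin φ₂ + cos φ₁ cos φ₂ cos Δλ
      = sin(78.00°)sin(34.40°) + cos(78.00°)cos(34.40°)cos(-172.50°) = 0.3825
σ = 67.509° → d = Rσ = 3434·1.17825 = 4046 nmi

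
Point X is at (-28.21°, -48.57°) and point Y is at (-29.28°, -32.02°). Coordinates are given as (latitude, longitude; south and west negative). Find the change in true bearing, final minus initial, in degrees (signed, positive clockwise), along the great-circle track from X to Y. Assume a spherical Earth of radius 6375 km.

At departure: θ₁ = atan2(sin Δλ cos φ₂, cos φ₁ sin φ₂ − sin φ₁ cos φ₂ cos Δλ) = 98.19°
At arrival: θ₂ = atan2(sin Δλ cos φ₁, −cos φ₂ sin φ₁ + sin φ₂ cos φ₁ cos Δλ) = 90.19°
Δθ = θ₂ − θ₁ = -8.0°

-8.0°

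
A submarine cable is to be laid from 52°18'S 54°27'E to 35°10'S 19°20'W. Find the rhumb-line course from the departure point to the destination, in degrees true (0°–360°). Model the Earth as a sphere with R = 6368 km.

288.0°

Meridional parts: M(φ₁)=-1.0747, M(φ₂)=-0.6564 → ΔM = +0.4183;  Δλ = -1.2878 rad
tan C = Δλ / ΔM = -3.0785 → C = 288.00°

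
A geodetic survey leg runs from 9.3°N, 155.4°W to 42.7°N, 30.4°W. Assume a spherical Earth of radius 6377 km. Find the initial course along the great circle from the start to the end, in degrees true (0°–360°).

θ = atan2( sin Δλ·cos φ₂ ,  cos φ₁ sin φ₂ − sin φ₁ cos φ₂ cos Δλ )
  = atan2(+0.6020, +0.7374) = 39.23°

39.2°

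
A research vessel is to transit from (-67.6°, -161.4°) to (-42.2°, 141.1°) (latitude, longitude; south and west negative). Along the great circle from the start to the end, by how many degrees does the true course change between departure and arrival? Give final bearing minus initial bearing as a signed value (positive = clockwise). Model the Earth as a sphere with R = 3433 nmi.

At departure: θ₁ = atan2(sin Δλ cos φ₂, cos φ₁ sin φ₂ − sin φ₁ cos φ₂ cos Δλ) = 280.17°
At arrival: θ₂ = atan2(sin Δλ cos φ₁, −cos φ₂ sin φ₁ + sin φ₂ cos φ₁ cos Δλ) = 329.58°
Δθ = θ₂ − θ₁ = +49.4°

+49.4°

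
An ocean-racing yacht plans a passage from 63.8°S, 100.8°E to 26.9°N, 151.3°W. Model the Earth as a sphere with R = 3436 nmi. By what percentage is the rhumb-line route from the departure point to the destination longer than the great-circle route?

3.6%

Great circle: σ = 2.1258 rad → d_gc = Rσ = 7304.3 nmi
Rhumb: Δφ = +1.5830, Δλ = +1.8832, Δψ = +1.9457, q = Δφ/Δψ = 0.8136 → d_rh = R√(Δφ²+q²Δλ²) = 7569.7 nmi
Excess = (7569.7 − 7304.3) / 7304.3 = 265.4 / 7304.3 = 3.63% ≈ 3.6%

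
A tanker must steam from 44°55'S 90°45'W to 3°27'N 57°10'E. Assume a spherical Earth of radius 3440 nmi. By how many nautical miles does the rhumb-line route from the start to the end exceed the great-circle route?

Great circle: cos σ = sin φ₁ sin φ₂ + cos φ₁ cos φ₂ cos Δλ,  σ = 2.2671 rad → d_gc = 7798.8 nmi
Rhumb line: Δψ = +0.9396, q = Δφ/Δψ = 0.8985, d_rh = R√(Δφ²+q²Δλ²) = 8491.0 nmi
Excess = 8491.0 − 7798.8 = 692.2 ≈ 692 nmi

692 nmi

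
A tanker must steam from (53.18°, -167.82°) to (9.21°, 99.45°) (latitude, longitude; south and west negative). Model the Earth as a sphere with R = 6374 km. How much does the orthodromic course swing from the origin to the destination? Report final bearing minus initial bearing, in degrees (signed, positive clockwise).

Initial bearing θ₁ = atan2(sin Δλ cos φ₂, cos φ₁ sin φ₂ − sin φ₁ cos φ₂ cos Δλ) = 277.71°
Final bearing θ₂ = (initial bearing from the destination back to the start) + 180° = 216.99°
Δθ = θ₂ − θ₁ = -60.7°

-60.7°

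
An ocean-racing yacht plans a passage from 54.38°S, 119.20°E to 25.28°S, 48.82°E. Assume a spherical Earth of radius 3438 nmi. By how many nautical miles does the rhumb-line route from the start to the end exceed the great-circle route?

Great circle: cos σ = sin φ₁ sin φ₂ + cos φ₁ cos φ₂ cos Δλ,  σ = 1.0193 rad → d_gc = 3504.3 nmi
Rhumb line: Δψ = +0.6792, q = Δφ/Δψ = 0.7477, d_rh = R√(Δφ²+q²Δλ²) = 3608.4 nmi
Excess = 3608.4 − 3504.3 = 104.1 ≈ 104 nmi

104 nmi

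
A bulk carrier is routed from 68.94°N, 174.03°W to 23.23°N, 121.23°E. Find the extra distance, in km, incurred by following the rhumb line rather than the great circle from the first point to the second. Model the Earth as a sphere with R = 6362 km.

208 km

Great circle: cos σ = sin φ₁ sin φ₂ + cos φ₁ cos φ₂ cos Δλ,  σ = 1.0368 rad → d_gc = 6596.0 km
Rhumb line: Δψ = -1.2656, q = Δφ/Δψ = 0.6304, d_rh = R√(Δφ²+q²Δλ²) = 6804.0 km
Excess = 6804.0 − 6596.0 = 208.0 ≈ 208 km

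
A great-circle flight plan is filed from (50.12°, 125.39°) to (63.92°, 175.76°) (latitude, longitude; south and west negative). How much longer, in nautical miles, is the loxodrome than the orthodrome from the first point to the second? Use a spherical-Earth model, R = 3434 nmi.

42 nmi

Great circle: cos σ = sin φ₁ sin φ₂ + cos φ₁ cos φ₂ cos Δλ,  σ = 0.5175 rad → d_gc = 1777.2 nmi
Rhumb line: Δψ = +0.4488, q = Δφ/Δψ = 0.5367, d_rh = R√(Δφ²+q²Δλ²) = 1819.1 nmi
Excess = 1819.1 − 1777.2 = 41.9 ≈ 42 nmi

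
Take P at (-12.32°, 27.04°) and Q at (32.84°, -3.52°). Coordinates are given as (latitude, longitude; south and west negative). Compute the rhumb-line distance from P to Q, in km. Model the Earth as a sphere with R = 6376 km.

5986 km

Δψ = ln[tan(π/4+φ₂/2)/tan(π/4+φ₁/2)] = +0.8241;  Δφ = +0.7882 rad,  Δλ = -0.5334 rad
q = Δφ/Δψ = 0.9564
d = R·√(Δφ² + q²Δλ²) = 6376·0.93887 = 5986 km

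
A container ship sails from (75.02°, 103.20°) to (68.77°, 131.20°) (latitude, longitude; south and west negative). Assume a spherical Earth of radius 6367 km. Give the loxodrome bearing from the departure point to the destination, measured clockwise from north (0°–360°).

126.0°

Meridional parts: M(φ₁)=+2.0289, M(φ₂)=+1.6744 → ΔM = -0.3545;  Δλ = +0.4887 rad
tan C = Δλ / ΔM = -1.3785 → C = 125.96°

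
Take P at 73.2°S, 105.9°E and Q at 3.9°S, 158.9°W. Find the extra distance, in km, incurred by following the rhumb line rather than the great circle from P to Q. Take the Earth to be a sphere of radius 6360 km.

611 km

Great circle: cos σ = sin φ₁ sin φ₂ + cos φ₁ cos φ₂ cos Δλ,  σ = 1.5318 rad → d_gc = 9742.3 km
Rhumb line: Δψ = +1.8447, q = Δφ/Δψ = 0.6557, d_rh = R√(Δφ²+q²Δλ²) = 10353.0 km
Excess = 10353.0 − 9742.3 = 610.7 ≈ 611 km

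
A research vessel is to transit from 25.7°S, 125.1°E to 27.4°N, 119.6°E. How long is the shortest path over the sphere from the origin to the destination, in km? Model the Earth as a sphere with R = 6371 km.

5934 km

cos σ = sin φ₁ sin φ₂ + cos φ₁ cos φ₂ cos Δλ
      = sin(-25.70°)sin(27.40°) + cos(-25.70°)cos(27.40°)cos(-5.50°) = 0.5967
σ = 53.363° → d = Rσ = 6371·0.93137 = 5934 km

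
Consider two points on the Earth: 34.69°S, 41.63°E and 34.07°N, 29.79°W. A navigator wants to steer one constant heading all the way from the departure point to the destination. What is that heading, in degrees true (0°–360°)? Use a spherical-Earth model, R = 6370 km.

Meridional parts: M(φ₁)=-0.6462, M(φ₂)=+0.6331 → ΔM = +1.2794;  Δλ = -1.2465 rad
tan C = Δλ / ΔM = -0.9743 → C = 315.75°

315.7°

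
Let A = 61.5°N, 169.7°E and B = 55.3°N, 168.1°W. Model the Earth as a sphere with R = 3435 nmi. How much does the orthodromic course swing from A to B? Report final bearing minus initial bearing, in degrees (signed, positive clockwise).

+19.0°

At departure: θ₁ = atan2(sin Δλ cos φ₂, cos φ₁ sin φ₂ − sin φ₁ cos φ₂ cos Δλ) = 108.25°
At arrival: θ₂ = atan2(sin Δλ cos φ₁, −cos φ₂ sin φ₁ + sin φ₂ cos φ₁ cos Δλ) = 127.25°
Δθ = θ₂ − θ₁ = +19.0°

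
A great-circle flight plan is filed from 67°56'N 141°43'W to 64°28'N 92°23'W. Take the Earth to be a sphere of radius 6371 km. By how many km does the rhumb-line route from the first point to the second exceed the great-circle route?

Great circle: cos σ = sin φ₁ sin φ₂ + cos φ₁ cos φ₂ cos Δλ,  σ = 0.3430 rad → d_gc = 2185.0 km
Rhumb line: Δψ = -0.1502, q = Δφ/Δψ = 0.4028, d_rh = R√(Δφ²+q²Δλ²) = 2243.2 km
Excess = 2243.2 − 2185.0 = 58.2 ≈ 58 km

58 km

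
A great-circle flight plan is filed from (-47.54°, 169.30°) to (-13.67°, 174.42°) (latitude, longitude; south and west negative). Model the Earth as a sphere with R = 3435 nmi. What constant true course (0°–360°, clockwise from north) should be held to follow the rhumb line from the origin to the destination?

Meridional parts: M(φ₁)=-0.9455, M(φ₂)=-0.2409 → ΔM = +0.7046;  Δλ = +0.0894 rad
tan C = Δλ / ΔM = +0.1268 → C = 7.23°

7.2°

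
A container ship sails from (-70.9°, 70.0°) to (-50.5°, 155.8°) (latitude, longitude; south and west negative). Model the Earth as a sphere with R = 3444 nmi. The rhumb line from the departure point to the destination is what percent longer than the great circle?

Great circle: σ = 0.7312 rad → d_gc = Rσ = 2518.2 nmi
Rhumb: Δφ = +0.3560, Δλ = +1.4975, Δψ = +0.7580, q = Δφ/Δψ = 0.4697 → d_rh = R√(Δφ²+q²Δλ²) = 2715.1 nmi
Excess = (2715.1 − 2518.2) / 2518.2 = 196.9 / 2518.2 = 7.82% ≈ 7.8%

7.8%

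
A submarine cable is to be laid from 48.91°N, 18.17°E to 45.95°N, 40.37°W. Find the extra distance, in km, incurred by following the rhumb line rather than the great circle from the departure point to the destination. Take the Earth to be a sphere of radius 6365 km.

Great circle: cos σ = sin φ₁ sin φ₂ + cos φ₁ cos φ₂ cos Δλ,  σ = 0.6758 rad → d_gc = 4301.6 km
Rhumb line: Δψ = -0.0764, q = Δφ/Δψ = 0.6762, d_rh = R√(Δφ²+q²Δλ²) = 4410.0 km
Excess = 4410.0 − 4301.6 = 108.4 ≈ 108 km

108 km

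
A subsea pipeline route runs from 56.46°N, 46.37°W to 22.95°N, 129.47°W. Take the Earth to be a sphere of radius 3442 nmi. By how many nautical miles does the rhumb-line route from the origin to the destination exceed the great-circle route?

Great circle: cos σ = sin φ₁ sin φ₂ + cos φ₁ cos φ₂ cos Δλ,  σ = 1.1744 rad → d_gc = 4042.17 nmi
Rhumb line: Δψ = -0.7878, q = Δφ/Δψ = 0.7424, d_rh = R√(Δφ²+q²Δλ²) = 4217.69 nmi
Excess = 4217.69 − 4042.17 = 175.52 ≈ 176 nmi

176 nmi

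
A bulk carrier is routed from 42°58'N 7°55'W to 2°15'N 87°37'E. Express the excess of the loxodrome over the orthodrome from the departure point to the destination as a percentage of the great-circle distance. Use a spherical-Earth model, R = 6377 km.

Great circle: σ = 1.6146 rad → d_gc = Rσ = 10296.0 km
Rhumb: Δφ = -0.7106, Δλ = +1.6674, Δψ = -0.7928, q = Δφ/Δψ = 0.8964 → d_rh = R√(Δφ²+q²Δλ²) = 10553.8 km
Excess = (10553.8 − 10296.0) / 10296.0 = 257.8 / 10296.0 = 2.50% ≈ 2.5%

2.5%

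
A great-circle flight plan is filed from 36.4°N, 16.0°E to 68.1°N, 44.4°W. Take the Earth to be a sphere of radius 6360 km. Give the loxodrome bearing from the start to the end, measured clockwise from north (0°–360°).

Meridional parts: M(φ₁)=+0.6829, M(φ₂)=+1.6426 → ΔM = +0.9597;  Δλ = -1.0542 rad
tan C = Δλ / ΔM = -1.0985 → C = 312.31°

312.3°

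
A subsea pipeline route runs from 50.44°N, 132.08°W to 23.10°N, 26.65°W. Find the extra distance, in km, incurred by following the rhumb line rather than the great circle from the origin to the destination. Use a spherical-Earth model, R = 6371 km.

Great circle: cos σ = sin φ₁ sin φ₂ + cos φ₁ cos φ₂ cos Δλ,  σ = 1.4237 rad → d_gc = 9070.1 km
Rhumb line: Δψ = -0.6081, q = Δφ/Δψ = 0.7847, d_rh = R√(Δφ²+q²Δλ²) = 9688.1 km
Excess = 9688.1 − 9070.1 = 618.0 ≈ 618 km

618 km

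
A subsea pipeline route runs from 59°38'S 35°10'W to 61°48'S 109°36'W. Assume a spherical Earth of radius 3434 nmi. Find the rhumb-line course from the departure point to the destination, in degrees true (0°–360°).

266.6°

Meridional parts: M(φ₁)=-1.3042, M(φ₂)=-1.3816 → ΔM = -0.0773;  Δλ = -1.2991 rad
tan C = Δλ / ΔM = +16.7961 → C = 266.59°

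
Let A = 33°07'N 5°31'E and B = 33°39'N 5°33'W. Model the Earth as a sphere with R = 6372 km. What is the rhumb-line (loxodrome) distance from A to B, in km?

Rhumb course C = atan2(Δλ, Δψ) with Δψ = ln[tan(π/4+φ₂/2)/tan(π/4+φ₁/2)] = +0.0111, Δλ = -0.1931 → C = 273.30°
d = R·|Δφ| / |cos C| = 6372·0.00931 / 0.05762 = 1029 km

1029 km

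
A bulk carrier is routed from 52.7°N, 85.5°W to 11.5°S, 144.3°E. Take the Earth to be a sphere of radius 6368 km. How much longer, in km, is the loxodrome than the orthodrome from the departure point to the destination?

Great circle: cos σ = sin φ₁ sin φ₂ + cos φ₁ cos φ₂ cos Δλ,  σ = 2.1435 rad → d_gc = 13649.6 km
Rhumb line: Δψ = -1.2882, q = Δφ/Δψ = 0.8698, d_rh = R√(Δφ²+q²Δλ²) = 14468.4 km
Excess = 14468.4 − 13649.6 = 818.8 ≈ 819 km

819 km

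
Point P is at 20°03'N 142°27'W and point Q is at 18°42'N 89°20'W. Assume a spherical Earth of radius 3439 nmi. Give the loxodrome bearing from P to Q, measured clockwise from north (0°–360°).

Δψ = ln[tan(π/4+φ₂/2)/tan(π/4+φ₁/2)] = -0.0250
Δλ = +0.9271 rad (taken the short way round)
course = atan2(Δλ, Δψ) = 91.54°

91.5°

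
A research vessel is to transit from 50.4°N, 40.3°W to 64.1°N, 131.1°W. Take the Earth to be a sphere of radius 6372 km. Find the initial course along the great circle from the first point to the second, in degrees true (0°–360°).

322.9°

θ = atan2( sin Δλ·cos φ₂ ,  cos φ₁ sin φ₂ − sin φ₁ cos φ₂ cos Δλ )
  = atan2(-0.4368, +0.5781) = 322.93°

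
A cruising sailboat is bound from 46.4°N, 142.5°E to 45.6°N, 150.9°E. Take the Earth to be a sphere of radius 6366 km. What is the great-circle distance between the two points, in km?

Haversine: a = sin²(Δφ/2)+cos φ₁ cos φ₂ sin²(Δλ/2) = 0.00264;  σ = 2·atan2(√a,√(1−a))
σ = 5.887° → d = Rσ = 6366·0.10274 = 654 km

654 km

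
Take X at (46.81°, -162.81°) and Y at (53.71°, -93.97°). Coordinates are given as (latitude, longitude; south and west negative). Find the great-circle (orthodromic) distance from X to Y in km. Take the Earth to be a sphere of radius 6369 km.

4756 km

cos σ = sin φ₁ sin φ₂ + cos φ₁ cos φ₂ cos Δλ
      = sin(46.81°)sin(53.71°) + cos(46.81°)cos(53.71°)cos(68.84°) = 0.7339
σ = 42.786° → d = Rσ = 6369·0.74676 = 4756 km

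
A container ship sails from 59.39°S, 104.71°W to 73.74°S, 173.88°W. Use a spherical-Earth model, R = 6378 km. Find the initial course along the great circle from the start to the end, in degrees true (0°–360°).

N = sin Δλ·cos φ₂ = -0.2617;  D = cos φ₁ sin φ₂ − sin φ₁ cos φ₂ cos Δλ = -0.4031
initial course = atan2(N, D) = 212.99°

213.0°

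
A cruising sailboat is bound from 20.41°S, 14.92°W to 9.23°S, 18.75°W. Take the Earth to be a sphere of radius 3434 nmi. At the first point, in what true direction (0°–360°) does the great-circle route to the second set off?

341.2°

N = sin Δλ·cos φ₂ = -0.0659;  D = cos φ₁ sin φ₂ − sin φ₁ cos φ₂ cos Δλ = +0.1931
initial course = atan2(N, D) = 341.15°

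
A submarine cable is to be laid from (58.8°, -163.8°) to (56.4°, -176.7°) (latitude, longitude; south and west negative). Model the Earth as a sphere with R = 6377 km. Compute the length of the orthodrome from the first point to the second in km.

cos σ = sin φ₁ sin φ₂ + cos φ₁ cos φ₂ cos Δλ
      = sin(58.80°)sin(56.40°) + cos(58.80°)cos(56.40°)cos(-12.90°) = 0.9919
σ = 7.303° → d = Rσ = 6377·0.12746 = 813 km

813 km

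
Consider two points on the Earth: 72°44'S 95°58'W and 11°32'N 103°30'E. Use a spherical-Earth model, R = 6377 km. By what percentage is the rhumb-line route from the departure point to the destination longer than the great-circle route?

Great circle: σ = 2.0546 rad → d_gc = Rσ = 13102.0 km
Rhumb: Δφ = +1.4707, Δλ = -2.8018, Δψ = +2.0877, q = Δφ/Δψ = 0.7045 → d_rh = R√(Δφ²+q²Δλ²) = 15697.2 km
Excess = (15697.2 − 13102.0) / 13102.0 = 2595.2 / 13102.0 = 19.81% ≈ 19.8%

19.8%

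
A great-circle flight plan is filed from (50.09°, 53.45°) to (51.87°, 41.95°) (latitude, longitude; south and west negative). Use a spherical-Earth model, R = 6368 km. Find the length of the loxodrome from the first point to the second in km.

829 km

Δψ = ln[tan(π/4+φ₂/2)/tan(π/4+φ₁/2)] = +0.0494;  Δφ = +0.0311 rad,  Δλ = -0.2007 rad
q = Δφ/Δψ = 0.6295
d = R·√(Δφ² + q²Δλ²) = 6368·0.13011 = 829 km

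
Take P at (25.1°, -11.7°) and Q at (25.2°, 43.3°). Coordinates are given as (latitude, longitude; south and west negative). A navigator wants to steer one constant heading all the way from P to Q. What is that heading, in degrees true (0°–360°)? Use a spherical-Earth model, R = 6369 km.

89.9°

Δψ = ln[tan(π/4+φ₂/2)/tan(π/4+φ₁/2)] = +0.0019
Δλ = +0.9599 rad (taken the short way round)
course = atan2(Δλ, Δψ) = 89.88°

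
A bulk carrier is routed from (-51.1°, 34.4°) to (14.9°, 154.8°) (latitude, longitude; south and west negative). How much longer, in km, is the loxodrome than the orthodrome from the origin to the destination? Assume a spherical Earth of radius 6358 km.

Great circle: cos σ = sin φ₁ sin φ₂ + cos φ₁ cos φ₂ cos Δλ,  σ = 2.1027 rad → d_gc = 13369.13 km
Rhumb line: Δψ = +1.3039, q = Δφ/Δψ = 0.8834, d_rh = R√(Δφ²+q²Δλ²) = 13890.58 km
Excess = 13890.58 − 13369.13 = 521.45 ≈ 521 km

521 km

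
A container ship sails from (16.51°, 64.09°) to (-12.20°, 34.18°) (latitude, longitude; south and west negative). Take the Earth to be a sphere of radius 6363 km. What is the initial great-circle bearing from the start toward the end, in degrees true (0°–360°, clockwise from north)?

θ = atan2( sin Δλ·cos φ₂ ,  cos φ₁ sin φ₂ − sin φ₁ cos φ₂ cos Δλ )
  = atan2(-0.4874, -0.4434) = 227.71°

227.7°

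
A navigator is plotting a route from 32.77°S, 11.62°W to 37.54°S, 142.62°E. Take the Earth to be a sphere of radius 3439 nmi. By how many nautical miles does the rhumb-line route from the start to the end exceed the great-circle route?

Great circle: cos σ = sin φ₁ sin φ₂ + cos φ₁ cos φ₂ cos Δλ,  σ = 1.8449 rad → d_gc = 6344.6 nmi
Rhumb line: Δψ = -0.1019, q = Δφ/Δψ = 0.8171, d_rh = R√(Δφ²+q²Δλ²) = 7570.2 nmi
Excess = 7570.2 − 6344.6 = 1225.6 ≈ 1226 nmi

1226 nmi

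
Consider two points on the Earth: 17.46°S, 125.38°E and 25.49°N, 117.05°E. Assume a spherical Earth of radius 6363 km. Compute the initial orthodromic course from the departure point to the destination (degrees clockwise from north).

349.1°

N = sin Δλ·cos φ₂ = -0.1308;  D = cos φ₁ sin φ₂ − sin φ₁ cos φ₂ cos Δλ = +0.6785
initial course = atan2(N, D) = 349.09°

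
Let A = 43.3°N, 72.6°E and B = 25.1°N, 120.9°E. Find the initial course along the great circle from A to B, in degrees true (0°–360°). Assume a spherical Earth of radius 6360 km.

98.8°

N = sin Δλ·cos φ₂ = +0.6761;  D = cos φ₁ sin φ₂ − sin φ₁ cos φ₂ cos Δλ = -0.1044
initial course = atan2(N, D) = 98.78°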